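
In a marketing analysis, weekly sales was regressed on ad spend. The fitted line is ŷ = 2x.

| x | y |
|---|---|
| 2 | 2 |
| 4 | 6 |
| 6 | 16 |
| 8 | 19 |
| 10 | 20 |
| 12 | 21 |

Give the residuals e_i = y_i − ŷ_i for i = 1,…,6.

x=2: ŷ = 2·2 = 4; e = 2 − 4 = -2
x=4: ŷ = 2·4 = 8; e = 6 − 8 = -2
x=6: ŷ = 2·6 = 12; e = 16 − 12 = 4
x=8: ŷ = 2·8 = 16; e = 19 − 16 = 3
x=10: ŷ = 2·10 = 20; e = 20 − 20 = 0
x=12: ŷ = 2·12 = 24; e = 21 − 24 = -3

-2, -2, 4, 3, 0, -3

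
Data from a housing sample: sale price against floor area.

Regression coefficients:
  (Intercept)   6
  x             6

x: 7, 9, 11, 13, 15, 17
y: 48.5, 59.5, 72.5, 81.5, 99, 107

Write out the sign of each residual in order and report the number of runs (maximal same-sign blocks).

x=7: ŷ = 6 + 6·7 = 48; r = 48.5 − 48 = 0.5
x=9: ŷ = 6 + 6·9 = 60; r = 59.5 − 60 = -0.5
x=11: ŷ = 6 + 6·11 = 72; r = 72.5 − 72 = 0.5
x=13: ŷ = 6 + 6·13 = 84; r = 81.5 − 84 = -2.5
x=15: ŷ = 6 + 6·15 = 96; r = 99 − 96 = 3
x=17: ŷ = 6 + 6·17 = 108; r = 107 − 108 = -1
Signs: + − + − + −
Runs: +×1, −×1, +×1, −×1, +×1, −×1 → 6

6 runs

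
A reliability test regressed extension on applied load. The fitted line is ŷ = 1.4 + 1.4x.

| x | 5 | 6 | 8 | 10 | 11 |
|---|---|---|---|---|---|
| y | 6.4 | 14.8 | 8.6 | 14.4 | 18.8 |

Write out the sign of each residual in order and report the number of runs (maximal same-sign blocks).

x=5: ŷ = 1.4 + 1.4·5 = 8.4; e = 6.4 − 8.4 = -2
x=6: ŷ = 1.4 + 1.4·6 = 9.8; e = 14.8 − 9.8 = 5
x=8: ŷ = 1.4 + 1.4·8 = 12.6; e = 8.6 − 12.6 = -4
x=10: ŷ = 1.4 + 1.4·10 = 15.4; e = 14.4 − 15.4 = -1
x=11: ŷ = 1.4 + 1.4·11 = 16.8; e = 18.8 − 16.8 = 2
Signs: − + − − +
Runs: −×1, +×1, −×2, +×1 → 4

4 runs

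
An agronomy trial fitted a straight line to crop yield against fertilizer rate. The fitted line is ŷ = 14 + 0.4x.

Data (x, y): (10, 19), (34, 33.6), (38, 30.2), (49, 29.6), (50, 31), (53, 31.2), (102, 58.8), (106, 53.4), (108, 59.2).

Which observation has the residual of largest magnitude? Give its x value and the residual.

x=10: ŷ = 14 + 0.4·10 = 18; r = 19 − 18 = 1
x=34: ŷ = 14 + 0.4·34 = 27.6; r = 33.6 − 27.6 = 6
x=38: ŷ = 14 + 0.4·38 = 29.2; r = 30.2 − 29.2 = 1
x=49: ŷ = 14 + 0.4·49 = 33.6; r = 29.6 − 33.6 = -4
x=50: ŷ = 14 + 0.4·50 = 34; r = 31 − 34 = -3
x=53: ŷ = 14 + 0.4·53 = 35.2; r = 31.2 − 35.2 = -4
x=102: ŷ = 14 + 0.4·102 = 54.8; r = 58.8 − 54.8 = 4
x=106: ŷ = 14 + 0.4·106 = 56.4; r = 53.4 − 56.4 = -3
x=108: ŷ = 14 + 0.4·108 = 57.2; r = 59.2 − 57.2 = 2
Largest |r| is 6 at x = 34, residual 6.

x = 34, r = 6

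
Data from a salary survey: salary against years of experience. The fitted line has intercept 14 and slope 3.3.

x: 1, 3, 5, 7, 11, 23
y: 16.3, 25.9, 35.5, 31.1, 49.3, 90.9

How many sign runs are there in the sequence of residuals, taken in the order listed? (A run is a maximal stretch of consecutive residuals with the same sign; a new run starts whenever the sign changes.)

x=1: ŷ = 14 + 3.3·1 = 17.3; e = 16.3 − 17.3 = -1
x=3: ŷ = 14 + 3.3·3 = 23.9; e = 25.9 − 23.9 = 2
x=5: ŷ = 14 + 3.3·5 = 30.5; e = 35.5 − 30.5 = 5
x=7: ŷ = 14 + 3.3·7 = 37.1; e = 31.1 − 37.1 = -6
x=11: ŷ = 14 + 3.3·11 = 50.3; e = 49.3 − 50.3 = -1
x=23: ŷ = 14 + 3.3·23 = 89.9; e = 90.9 − 89.9 = 1
Signs: − + + − − +
Runs: −×1, +×2, −×2, +×1 → 4

4 runs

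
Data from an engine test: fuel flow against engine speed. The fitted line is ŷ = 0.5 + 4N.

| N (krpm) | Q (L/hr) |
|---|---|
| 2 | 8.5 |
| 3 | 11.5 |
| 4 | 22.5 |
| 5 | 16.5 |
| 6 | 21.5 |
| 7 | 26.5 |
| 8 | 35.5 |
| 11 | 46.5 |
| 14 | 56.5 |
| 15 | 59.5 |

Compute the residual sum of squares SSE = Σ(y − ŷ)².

N=2: ŷ = 0.5 + 4·2 = 8.5; e = 8.5 − 8.5 = 0
N=3: ŷ = 0.5 + 4·3 = 12.5; e = 11.5 − 12.5 = -1
N=4: ŷ = 0.5 + 4·4 = 16.5; e = 22.5 − 16.5 = 6
N=5: ŷ = 0.5 + 4·5 = 20.5; e = 16.5 − 20.5 = -4
N=6: ŷ = 0.5 + 4·6 = 24.5; e = 21.5 − 24.5 = -3
N=7: ŷ = 0.5 + 4·7 = 28.5; e = 26.5 − 28.5 = -2
N=8: ŷ = 0.5 + 4·8 = 32.5; e = 35.5 − 32.5 = 3
N=11: ŷ = 0.5 + 4·11 = 44.5; e = 46.5 − 44.5 = 2
N=14: ŷ = 0.5 + 4·14 = 56.5; e = 56.5 − 56.5 = 0
N=15: ŷ = 0.5 + 4·15 = 60.5; e = 59.5 − 60.5 = -1
SSE = 0 + 1 + 36 + 16 + 9 + 4 + 9 + 4 + 0 + 1 = 80

SSE = 80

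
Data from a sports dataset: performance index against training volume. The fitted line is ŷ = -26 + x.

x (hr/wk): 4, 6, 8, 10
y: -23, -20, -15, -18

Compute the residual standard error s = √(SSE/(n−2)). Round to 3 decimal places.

x=4: ŷ = -26 + 4 = -22; r = -23 − (-22) = -1
x=6: ŷ = -26 + 6 = -20; r = -20 − (-20) = 0
x=8: ŷ = -26 + 8 = -18; r = -15 − (-18) = 3
x=10: ŷ = -26 + 10 = -16; r = -18 − (-16) = -2
SSE = 1 + 0 + 9 + 4 = 14
s = √(14/2) = √7 ≈ 2.646

s = 2.646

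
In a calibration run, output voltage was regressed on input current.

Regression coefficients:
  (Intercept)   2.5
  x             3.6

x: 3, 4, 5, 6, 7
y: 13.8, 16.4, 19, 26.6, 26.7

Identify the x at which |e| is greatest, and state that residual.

x = 6, e = 2.5

x=3: ŷ = 2.5 + 3.6·3 = 13.3; e = 13.8 − 13.3 = 0.5
x=4: ŷ = 2.5 + 3.6·4 = 16.9; e = 16.4 − 16.9 = -0.5
x=5: ŷ = 2.5 + 3.6·5 = 20.5; e = 19 − 20.5 = -1.5
x=6: ŷ = 2.5 + 3.6·6 = 24.1; e = 26.6 − 24.1 = 2.5
x=7: ŷ = 2.5 + 3.6·7 = 27.7; e = 26.7 − 27.7 = -1
Largest |e| is 2.5 at x = 6, residual 2.5.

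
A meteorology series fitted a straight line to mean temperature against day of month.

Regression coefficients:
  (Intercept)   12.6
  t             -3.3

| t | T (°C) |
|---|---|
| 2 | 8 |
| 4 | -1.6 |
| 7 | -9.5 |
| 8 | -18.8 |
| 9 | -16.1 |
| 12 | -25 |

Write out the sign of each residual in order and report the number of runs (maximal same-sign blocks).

t=2: ŷ = 12.6 − 3.3·2 = 6; r = 8 − 6 = 2
t=4: ŷ = 12.6 − 3.3·4 = -0.6; r = -1.6 − (-0.6) = -1
t=7: ŷ = 12.6 − 3.3·7 = -10.5; r = -9.5 − (-10.5) = 1
t=8: ŷ = 12.6 − 3.3·8 = -13.8; r = -18.8 − (-13.8) = -5
t=9: ŷ = 12.6 − 3.3·9 = -17.1; r = -16.1 − (-17.1) = 1
t=12: ŷ = 12.6 − 3.3·12 = -27; r = -25 − (-27) = 2
Signs: + − + − + +
Runs: +×1, −×1, +×1, −×1, +×2 → 5

5 runs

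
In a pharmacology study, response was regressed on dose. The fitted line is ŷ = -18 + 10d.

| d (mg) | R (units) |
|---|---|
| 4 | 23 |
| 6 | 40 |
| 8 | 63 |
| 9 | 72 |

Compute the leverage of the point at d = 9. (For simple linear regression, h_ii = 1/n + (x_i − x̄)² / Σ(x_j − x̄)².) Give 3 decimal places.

h = 0.593

d̄ = (4 + 6 + 8 + 9)/4 = 6.75
Σ(d − d̄)² = 7.5625 + 0.5625 + 1.5625 + 5.0625 = 14.75
h = 1/4 + (2.25)²/14.75 = 0.25 + 0.34322 = 0.593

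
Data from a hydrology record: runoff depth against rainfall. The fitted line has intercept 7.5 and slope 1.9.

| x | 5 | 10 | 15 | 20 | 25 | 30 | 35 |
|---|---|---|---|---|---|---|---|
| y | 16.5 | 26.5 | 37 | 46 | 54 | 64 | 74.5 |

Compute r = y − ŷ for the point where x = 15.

r = 1

ŷ = 7.5 + 1.9·15 = 36
r = 37 − 36 = 1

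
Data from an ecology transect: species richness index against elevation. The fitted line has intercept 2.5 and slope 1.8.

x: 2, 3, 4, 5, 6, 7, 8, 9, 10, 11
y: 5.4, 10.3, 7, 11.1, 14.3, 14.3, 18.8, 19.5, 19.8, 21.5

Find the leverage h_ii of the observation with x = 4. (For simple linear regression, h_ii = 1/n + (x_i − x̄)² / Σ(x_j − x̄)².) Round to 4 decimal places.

x̄ = (2 + 3 + 4 + 5 + 6 + 7 + 8 + 9 + 10 + 11)/10 = 6.5
Σ(x − x̄)² = 20.25 + 12.25 + 6.25 + 2.25 + 0.25 + 0.25 + 2.25 + 6.25 + 12.25 + 20.25 = 82.5
h = 1/10 + (-2.5)²/82.5 = 0.1 + 0.0757576 = 0.1758

h = 0.1758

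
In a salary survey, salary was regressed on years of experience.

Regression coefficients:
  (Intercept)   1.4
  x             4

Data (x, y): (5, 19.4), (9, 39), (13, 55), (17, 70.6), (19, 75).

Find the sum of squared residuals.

x=5: ŷ = 1.4 + 4·5 = 21.4; r = 19.4 − 21.4 = -2
x=9: ŷ = 1.4 + 4·9 = 37.4; r = 39 − 37.4 = 1.6
x=13: ŷ = 1.4 + 4·13 = 53.4; r = 55 − 53.4 = 1.6
x=17: ŷ = 1.4 + 4·17 = 69.4; r = 70.6 − 69.4 = 1.2
x=19: ŷ = 1.4 + 4·19 = 77.4; r = 75 − 77.4 = -2.4
SSE = 4 + 2.56 + 2.56 + 1.44 + 5.76 = 16.32

SSE = 16.32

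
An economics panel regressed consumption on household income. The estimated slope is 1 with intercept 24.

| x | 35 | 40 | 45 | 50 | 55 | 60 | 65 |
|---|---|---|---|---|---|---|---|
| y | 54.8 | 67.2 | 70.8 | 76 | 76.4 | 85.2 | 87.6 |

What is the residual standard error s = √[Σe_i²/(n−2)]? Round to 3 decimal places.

x=35: ŷ = 24 + 35 = 59; e = 54.8 − 59 = -4.2
x=40: ŷ = 24 + 40 = 64; e = 67.2 − 64 = 3.2
x=45: ŷ = 24 + 45 = 69; e = 70.8 − 69 = 1.8
x=50: ŷ = 24 + 50 = 74; e = 76 − 74 = 2
x=55: ŷ = 24 + 55 = 79; e = 76.4 − 79 = -2.6
x=60: ŷ = 24 + 60 = 84; e = 85.2 − 84 = 1.2
x=65: ŷ = 24 + 65 = 89; e = 87.6 − 89 = -1.4
SSE = 17.64 + 10.24 + 3.24 + 4 + 6.76 + 1.44 + 1.96 = 45.28
s = √(45.28/5) = √9.056 ≈ 3.009

s = 3.009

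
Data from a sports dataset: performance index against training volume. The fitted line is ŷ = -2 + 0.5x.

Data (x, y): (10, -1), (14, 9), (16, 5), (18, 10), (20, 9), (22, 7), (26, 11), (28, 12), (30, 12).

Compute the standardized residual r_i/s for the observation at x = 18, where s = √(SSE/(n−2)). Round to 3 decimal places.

x=10: ŷ = -2 + 0.5·10 = 3; r = -1 − 3 = -4
x=14: ŷ = -2 + 0.5·14 = 5; r = 9 − 5 = 4
x=16: ŷ = -2 + 0.5·16 = 6; r = 5 − 6 = -1
x=18: ŷ = -2 + 0.5·18 = 7; r = 10 − 7 = 3
x=20: ŷ = -2 + 0.5·20 = 8; r = 9 − 8 = 1
x=22: ŷ = -2 + 0.5·22 = 9; r = 7 − 9 = -2
x=26: ŷ = -2 + 0.5·26 = 11; r = 11 − 11 = 0
x=28: ŷ = -2 + 0.5·28 = 12; r = 12 − 12 = 0
x=30: ŷ = -2 + 0.5·30 = 13; r = 12 − 13 = -1
SSE = 16 + 16 + 1 + 9 + 1 + 4 + 0 + 0 + 1 = 48
s = √(48/7) = 2.61861
r/s = 3 / 2.61861 = 1.146

1.146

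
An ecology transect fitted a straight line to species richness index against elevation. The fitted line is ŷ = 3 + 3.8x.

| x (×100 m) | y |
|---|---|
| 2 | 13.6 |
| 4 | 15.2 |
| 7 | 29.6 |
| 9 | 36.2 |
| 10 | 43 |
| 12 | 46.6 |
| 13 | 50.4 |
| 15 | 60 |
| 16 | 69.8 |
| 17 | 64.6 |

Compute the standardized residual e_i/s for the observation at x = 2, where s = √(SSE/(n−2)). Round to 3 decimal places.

0.973

x=2: ŷ = 3 + 3.8·2 = 10.6; e = 13.6 − 10.6 = 3
x=4: ŷ = 3 + 3.8·4 = 18.2; e = 15.2 − 18.2 = -3
x=7: ŷ = 3 + 3.8·7 = 29.6; e = 29.6 − 29.6 = 0
x=9: ŷ = 3 + 3.8·9 = 37.2; e = 36.2 − 37.2 = -1
x=10: ŷ = 3 + 3.8·10 = 41; e = 43 − 41 = 2
x=12: ŷ = 3 + 3.8·12 = 48.6; e = 46.6 − 48.6 = -2
x=13: ŷ = 3 + 3.8·13 = 52.4; e = 50.4 − 52.4 = -2
x=15: ŷ = 3 + 3.8·15 = 60; e = 60 − 60 = 0
x=16: ŷ = 3 + 3.8·16 = 63.8; e = 69.8 − 63.8 = 6
x=17: ŷ = 3 + 3.8·17 = 67.6; e = 64.6 − 67.6 = -3
SSE = 9 + 9 + 0 + 1 + 4 + 4 + 4 + 0 + 36 + 9 = 76
s = √(76/8) = 3.08221
e/s = 3 / 3.08221 = 0.973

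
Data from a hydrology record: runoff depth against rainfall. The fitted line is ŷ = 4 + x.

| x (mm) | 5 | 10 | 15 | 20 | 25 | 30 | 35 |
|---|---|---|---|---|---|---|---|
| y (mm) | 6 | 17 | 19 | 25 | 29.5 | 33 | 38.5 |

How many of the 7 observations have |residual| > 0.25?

x=5: ŷ = 4 + 5 = 9; r = 6 − 9 = -3
x=10: ŷ = 4 + 10 = 14; r = 17 − 14 = 3
x=15: ŷ = 4 + 15 = 19; r = 19 − 19 = 0
x=20: ŷ = 4 + 20 = 24; r = 25 − 24 = 1
x=25: ŷ = 4 + 25 = 29; r = 29.5 − 29 = 0.5
x=30: ŷ = 4 + 30 = 34; r = 33 − 34 = -1
x=35: ŷ = 4 + 35 = 39; r = 38.5 − 39 = -0.5
|r| > 0.25: x=5 (|r|=3), x=10 (|r|=3), x=20 (|r|=1), x=25 (|r|=0.5), x=30 (|r|=1), x=35 (|r|=0.5) → 6

6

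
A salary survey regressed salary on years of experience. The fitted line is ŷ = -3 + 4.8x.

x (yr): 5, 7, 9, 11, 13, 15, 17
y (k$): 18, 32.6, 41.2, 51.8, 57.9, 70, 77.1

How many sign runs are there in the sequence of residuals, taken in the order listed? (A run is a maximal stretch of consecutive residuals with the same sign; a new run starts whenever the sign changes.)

x=5: ŷ = -3 + 4.8·5 = 21; r = 18 − 21 = -3
x=7: ŷ = -3 + 4.8·7 = 30.6; r = 32.6 − 30.6 = 2
x=9: ŷ = -3 + 4.8·9 = 40.2; r = 41.2 − 40.2 = 1
x=11: ŷ = -3 + 4.8·11 = 49.8; r = 51.8 − 49.8 = 2
x=13: ŷ = -3 + 4.8·13 = 59.4; r = 57.9 − 59.4 = -1.5
x=15: ŷ = -3 + 4.8·15 = 69; r = 70 − 69 = 1
x=17: ŷ = -3 + 4.8·17 = 78.6; r = 77.1 − 78.6 = -1.5
Signs: − + + + − + −
Runs: −×1, +×3, −×1, +×1, −×1 → 5

5 runs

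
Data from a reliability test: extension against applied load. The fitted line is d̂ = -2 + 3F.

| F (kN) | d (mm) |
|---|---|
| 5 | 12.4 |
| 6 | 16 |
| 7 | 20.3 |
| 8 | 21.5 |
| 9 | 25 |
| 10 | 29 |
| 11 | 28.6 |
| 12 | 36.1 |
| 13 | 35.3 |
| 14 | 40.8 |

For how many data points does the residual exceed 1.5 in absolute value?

F=5: d̂ = -2 + 3·5 = 13; e = 12.4 − 13 = -0.6
F=6: d̂ = -2 + 3·6 = 16; e = 16 − 16 = 0
F=7: d̂ = -2 + 3·7 = 19; e = 20.3 − 19 = 1.3
F=8: d̂ = -2 + 3·8 = 22; e = 21.5 − 22 = -0.5
F=9: d̂ = -2 + 3·9 = 25; e = 25 − 25 = 0
F=10: d̂ = -2 + 3·10 = 28; e = 29 − 28 = 1
F=11: d̂ = -2 + 3·11 = 31; e = 28.6 − 31 = -2.4
F=12: d̂ = -2 + 3·12 = 34; e = 36.1 − 34 = 2.1
F=13: d̂ = -2 + 3·13 = 37; e = 35.3 − 37 = -1.7
F=14: d̂ = -2 + 3·14 = 40; e = 40.8 − 40 = 0.8
|e| > 1.5: F=11 (|e|=2.4), F=12 (|e|=2.1), F=13 (|e|=1.7) → 3

3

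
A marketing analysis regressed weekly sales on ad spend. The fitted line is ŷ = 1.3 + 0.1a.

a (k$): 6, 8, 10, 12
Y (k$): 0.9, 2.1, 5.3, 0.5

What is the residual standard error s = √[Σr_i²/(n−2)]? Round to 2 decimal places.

a=6: ŷ = 1.3 + 0.1·6 = 1.9; r = 0.9 − 1.9 = -1
a=8: ŷ = 1.3 + 0.1·8 = 2.1; r = 2.1 − 2.1 = 0
a=10: ŷ = 1.3 + 0.1·10 = 2.3; r = 5.3 − 2.3 = 3
a=12: ŷ = 1.3 + 0.1·12 = 2.5; r = 0.5 − 2.5 = -2
SSE = 1 + 0 + 9 + 4 = 14
s = √(14/2) = √7 ≈ 2.65

s = 2.65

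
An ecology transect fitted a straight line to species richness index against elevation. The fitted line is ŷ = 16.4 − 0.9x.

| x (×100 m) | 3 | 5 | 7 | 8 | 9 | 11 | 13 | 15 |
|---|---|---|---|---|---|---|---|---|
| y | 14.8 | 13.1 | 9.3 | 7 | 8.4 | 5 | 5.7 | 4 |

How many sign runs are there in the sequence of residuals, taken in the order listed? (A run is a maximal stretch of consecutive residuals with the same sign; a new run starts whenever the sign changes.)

5 runs

x=3: ŷ = 16.4 − 0.9·3 = 13.7; e = 14.8 − 13.7 = 1.1
x=5: ŷ = 16.4 − 0.9·5 = 11.9; e = 13.1 − 11.9 = 1.2
x=7: ŷ = 16.4 − 0.9·7 = 10.1; e = 9.3 − 10.1 = -0.8
x=8: ŷ = 16.4 − 0.9·8 = 9.2; e = 7 − 9.2 = -2.2
x=9: ŷ = 16.4 − 0.9·9 = 8.3; e = 8.4 − 8.3 = 0.1
x=11: ŷ = 16.4 − 0.9·11 = 6.5; e = 5 − 6.5 = -1.5
x=13: ŷ = 16.4 − 0.9·13 = 4.7; e = 5.7 − 4.7 = 1
x=15: ŷ = 16.4 − 0.9·15 = 2.9; e = 4 − 2.9 = 1.1
Signs: + + − − + − + +
Runs: +×2, −×2, +×1, −×1, +×2 → 5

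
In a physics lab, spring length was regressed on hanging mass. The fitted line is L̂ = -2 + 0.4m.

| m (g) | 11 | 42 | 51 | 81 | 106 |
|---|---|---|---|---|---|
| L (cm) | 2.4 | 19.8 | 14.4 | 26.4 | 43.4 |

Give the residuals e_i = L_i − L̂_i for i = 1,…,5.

0, 5, -4, -4, 3

m=11: L̂ = -2 + 0.4·11 = 2.4; e = 2.4 − 2.4 = 0
m=42: L̂ = -2 + 0.4·42 = 14.8; e = 19.8 − 14.8 = 5
m=51: L̂ = -2 + 0.4·51 = 18.4; e = 14.4 − 18.4 = -4
m=81: L̂ = -2 + 0.4·81 = 30.4; e = 26.4 − 30.4 = -4
m=106: L̂ = -2 + 0.4·106 = 40.4; e = 43.4 − 40.4 = 3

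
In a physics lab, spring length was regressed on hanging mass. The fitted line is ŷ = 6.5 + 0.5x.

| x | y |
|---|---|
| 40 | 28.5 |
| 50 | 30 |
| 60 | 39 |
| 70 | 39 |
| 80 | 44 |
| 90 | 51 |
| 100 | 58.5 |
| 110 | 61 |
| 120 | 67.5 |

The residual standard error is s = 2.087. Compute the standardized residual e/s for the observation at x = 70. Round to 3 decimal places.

-1.198

ŷ = 6.5 + 0.5·70 = 41.5
e = 39 − 41.5 = -2.5
e/s = -2.5 / 2.087 = -1.198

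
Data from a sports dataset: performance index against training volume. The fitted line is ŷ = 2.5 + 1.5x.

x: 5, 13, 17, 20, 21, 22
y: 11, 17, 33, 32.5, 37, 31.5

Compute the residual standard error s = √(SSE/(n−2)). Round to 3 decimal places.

x=5: ŷ = 2.5 + 1.5·5 = 10; r = 11 − 10 = 1
x=13: ŷ = 2.5 + 1.5·13 = 22; r = 17 − 22 = -5
x=17: ŷ = 2.5 + 1.5·17 = 28; r = 33 − 28 = 5
x=20: ŷ = 2.5 + 1.5·20 = 32.5; r = 32.5 − 32.5 = 0
x=21: ŷ = 2.5 + 1.5·21 = 34; r = 37 − 34 = 3
x=22: ŷ = 2.5 + 1.5·22 = 35.5; r = 31.5 − 35.5 = -4
SSE = 1 + 25 + 25 + 0 + 9 + 16 = 76
s = √(76/4) = √19 ≈ 4.359

s = 4.359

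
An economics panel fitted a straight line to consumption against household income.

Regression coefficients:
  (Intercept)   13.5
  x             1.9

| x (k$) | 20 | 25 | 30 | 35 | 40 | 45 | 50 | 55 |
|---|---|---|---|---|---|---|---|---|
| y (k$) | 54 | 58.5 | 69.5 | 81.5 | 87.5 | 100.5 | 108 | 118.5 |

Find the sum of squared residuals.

SSE = 22.5

x=20: ŷ = 13.5 + 1.9·20 = 51.5; e = 54 − 51.5 = 2.5
x=25: ŷ = 13.5 + 1.9·25 = 61; e = 58.5 − 61 = -2.5
x=30: ŷ = 13.5 + 1.9·30 = 70.5; e = 69.5 − 70.5 = -1
x=35: ŷ = 13.5 + 1.9·35 = 80; e = 81.5 − 80 = 1.5
x=40: ŷ = 13.5 + 1.9·40 = 89.5; e = 87.5 − 89.5 = -2
x=45: ŷ = 13.5 + 1.9·45 = 99; e = 100.5 − 99 = 1.5
x=50: ŷ = 13.5 + 1.9·50 = 108.5; e = 108 − 108.5 = -0.5
x=55: ŷ = 13.5 + 1.9·55 = 118; e = 118.5 − 118 = 0.5
SSE = 6.25 + 6.25 + 1 + 2.25 + 4 + 2.25 + 0.25 + 0.25 = 22.5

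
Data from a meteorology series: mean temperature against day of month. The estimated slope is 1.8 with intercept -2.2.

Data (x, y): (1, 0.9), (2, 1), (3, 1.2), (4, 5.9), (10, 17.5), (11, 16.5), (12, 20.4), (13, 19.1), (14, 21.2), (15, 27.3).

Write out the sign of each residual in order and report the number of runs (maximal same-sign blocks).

x=1: ŷ = -2.2 + 1.8·1 = -0.4; r = 0.9 − (-0.4) = 1.3
x=2: ŷ = -2.2 + 1.8·2 = 1.4; r = 1 − 1.4 = -0.4
x=3: ŷ = -2.2 + 1.8·3 = 3.2; r = 1.2 − 3.2 = -2
x=4: ŷ = -2.2 + 1.8·4 = 5; r = 5.9 − 5 = 0.9
x=10: ŷ = -2.2 + 1.8·10 = 15.8; r = 17.5 − 15.8 = 1.7
x=11: ŷ = -2.2 + 1.8·11 = 17.6; r = 16.5 − 17.6 = -1.1
x=12: ŷ = -2.2 + 1.8·12 = 19.4; r = 20.4 − 19.4 = 1
x=13: ŷ = -2.2 + 1.8·13 = 21.2; r = 19.1 − 21.2 = -2.1
x=14: ŷ = -2.2 + 1.8·14 = 23; r = 21.2 − 23 = -1.8
x=15: ŷ = -2.2 + 1.8·15 = 24.8; r = 27.3 − 24.8 = 2.5
Signs: + − − + + − + − − +
Runs: +×1, −×2, +×2, −×1, +×1, −×2, +×1 → 7

7 runs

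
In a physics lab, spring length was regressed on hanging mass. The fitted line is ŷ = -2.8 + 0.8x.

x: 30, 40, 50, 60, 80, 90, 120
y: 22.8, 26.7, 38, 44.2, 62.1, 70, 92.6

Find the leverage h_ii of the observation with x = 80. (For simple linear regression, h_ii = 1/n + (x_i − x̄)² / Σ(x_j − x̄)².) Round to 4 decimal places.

h = 0.1707

x̄ = (30 + 40 + 50 + 60 + 80 + 90 + 120)/7 = 67.1429
Σ(x − x̄)² = 1379.59 + 736.735 + 293.878 + 51.0204 + 165.306 + 522.449 + 2793.88 = 5942.86
h = 1/7 + (12.8571)²/5942.86 = 0.142857 + 0.0278159 = 0.1707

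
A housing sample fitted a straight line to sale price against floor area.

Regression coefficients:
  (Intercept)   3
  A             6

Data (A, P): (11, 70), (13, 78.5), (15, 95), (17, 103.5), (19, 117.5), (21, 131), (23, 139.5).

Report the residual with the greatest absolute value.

e = -2.5

A=11: ŷ = 3 + 6·11 = 69; e = 70 − 69 = 1
A=13: ŷ = 3 + 6·13 = 81; e = 78.5 − 81 = -2.5
A=15: ŷ = 3 + 6·15 = 93; e = 95 − 93 = 2
A=17: ŷ = 3 + 6·17 = 105; e = 103.5 − 105 = -1.5
A=19: ŷ = 3 + 6·19 = 117; e = 117.5 − 117 = 0.5
A=21: ŷ = 3 + 6·21 = 129; e = 131 − 129 = 2
A=23: ŷ = 3 + 6·23 = 141; e = 139.5 − 141 = -1.5
Largest |e| is 2.5 at A = 13, residual -2.5.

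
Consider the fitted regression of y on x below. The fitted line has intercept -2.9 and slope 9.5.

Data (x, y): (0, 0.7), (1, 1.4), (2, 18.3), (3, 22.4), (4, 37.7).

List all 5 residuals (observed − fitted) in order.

x=0: ŷ = -2.9 + 9.5·0 = -2.9; r = 0.7 − (-2.9) = 3.6
x=1: ŷ = -2.9 + 9.5·1 = 6.6; r = 1.4 − 6.6 = -5.2
x=2: ŷ = -2.9 + 9.5·2 = 16.1; r = 18.3 − 16.1 = 2.2
x=3: ŷ = -2.9 + 9.5·3 = 25.6; r = 22.4 − 25.6 = -3.2
x=4: ŷ = -2.9 + 9.5·4 = 35.1; r = 37.7 − 35.1 = 2.6

3.6, -5.2, 2.2, -3.2, 2.6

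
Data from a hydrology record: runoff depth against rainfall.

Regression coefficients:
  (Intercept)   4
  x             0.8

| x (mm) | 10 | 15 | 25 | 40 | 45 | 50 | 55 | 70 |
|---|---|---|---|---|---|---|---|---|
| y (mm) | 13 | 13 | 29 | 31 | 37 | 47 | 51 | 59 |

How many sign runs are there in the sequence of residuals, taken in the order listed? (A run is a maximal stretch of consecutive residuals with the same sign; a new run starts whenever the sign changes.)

6 runs

x=10: ŷ = 4 + 0.8·10 = 12; e = 13 − 12 = 1
x=15: ŷ = 4 + 0.8·15 = 16; e = 13 − 16 = -3
x=25: ŷ = 4 + 0.8·25 = 24; e = 29 − 24 = 5
x=40: ŷ = 4 + 0.8·40 = 36; e = 31 − 36 = -5
x=45: ŷ = 4 + 0.8·45 = 40; e = 37 − 40 = -3
x=50: ŷ = 4 + 0.8·50 = 44; e = 47 − 44 = 3
x=55: ŷ = 4 + 0.8·55 = 48; e = 51 − 48 = 3
x=70: ŷ = 4 + 0.8·70 = 60; e = 59 − 60 = -1
Signs: + − + − − + + −
Runs: +×1, −×1, +×1, −×2, +×2, −×1 → 6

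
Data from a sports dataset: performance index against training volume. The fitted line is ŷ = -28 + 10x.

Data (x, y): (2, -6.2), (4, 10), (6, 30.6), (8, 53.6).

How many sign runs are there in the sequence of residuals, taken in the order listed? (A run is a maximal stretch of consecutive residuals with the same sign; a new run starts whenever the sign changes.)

x=2: ŷ = -28 + 10·2 = -8; e = -6.2 − (-8) = 1.8
x=4: ŷ = -28 + 10·4 = 12; e = 10 − 12 = -2
x=6: ŷ = -28 + 10·6 = 32; e = 30.6 − 32 = -1.4
x=8: ŷ = -28 + 10·8 = 52; e = 53.6 − 52 = 1.6
Signs: + − − +
Runs: +×1, −×2, +×1 → 3

3 runs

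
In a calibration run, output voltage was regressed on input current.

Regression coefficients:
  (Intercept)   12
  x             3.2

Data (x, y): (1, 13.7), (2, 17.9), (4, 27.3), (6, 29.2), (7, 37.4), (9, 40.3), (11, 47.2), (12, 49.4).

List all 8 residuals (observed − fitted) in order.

x=1: ŷ = 12 + 3.2·1 = 15.2; r = 13.7 − 15.2 = -1.5
x=2: ŷ = 12 + 3.2·2 = 18.4; r = 17.9 − 18.4 = -0.5
x=4: ŷ = 12 + 3.2·4 = 24.8; r = 27.3 − 24.8 = 2.5
x=6: ŷ = 12 + 3.2·6 = 31.2; r = 29.2 − 31.2 = -2
x=7: ŷ = 12 + 3.2·7 = 34.4; r = 37.4 − 34.4 = 3
x=9: ŷ = 12 + 3.2·9 = 40.8; r = 40.3 − 40.8 = -0.5
x=11: ŷ = 12 + 3.2·11 = 47.2; r = 47.2 − 47.2 = 0
x=12: ŷ = 12 + 3.2·12 = 50.4; r = 49.4 − 50.4 = -1

-1.5, -0.5, 2.5, -2, 3, -0.5, 0, -1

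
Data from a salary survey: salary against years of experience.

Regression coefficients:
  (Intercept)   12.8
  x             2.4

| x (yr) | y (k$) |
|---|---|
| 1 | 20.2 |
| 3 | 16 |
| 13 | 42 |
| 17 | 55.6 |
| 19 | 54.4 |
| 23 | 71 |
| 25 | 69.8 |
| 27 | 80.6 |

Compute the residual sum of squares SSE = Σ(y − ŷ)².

x=1: ŷ = 12.8 + 2.4·1 = 15.2; r = 20.2 − 15.2 = 5
x=3: ŷ = 12.8 + 2.4·3 = 20; r = 16 − 20 = -4
x=13: ŷ = 12.8 + 2.4·13 = 44; r = 42 − 44 = -2
x=17: ŷ = 12.8 + 2.4·17 = 53.6; r = 55.6 − 53.6 = 2
x=19: ŷ = 12.8 + 2.4·19 = 58.4; r = 54.4 − 58.4 = -4
x=23: ŷ = 12.8 + 2.4·23 = 68; r = 71 − 68 = 3
x=25: ŷ = 12.8 + 2.4·25 = 72.8; r = 69.8 − 72.8 = -3
x=27: ŷ = 12.8 + 2.4·27 = 77.6; r = 80.6 − 77.6 = 3
SSE = 25 + 16 + 4 + 4 + 16 + 9 + 9 + 9 = 92

SSE = 92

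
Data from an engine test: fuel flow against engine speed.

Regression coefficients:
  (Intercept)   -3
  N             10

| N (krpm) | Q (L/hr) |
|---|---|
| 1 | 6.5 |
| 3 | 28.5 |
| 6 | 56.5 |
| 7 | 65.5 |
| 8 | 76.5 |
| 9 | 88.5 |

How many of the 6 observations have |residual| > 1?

N=1: ŷ = -3 + 10·1 = 7; e = 6.5 − 7 = -0.5
N=3: ŷ = -3 + 10·3 = 27; e = 28.5 − 27 = 1.5
N=6: ŷ = -3 + 10·6 = 57; e = 56.5 − 57 = -0.5
N=7: ŷ = -3 + 10·7 = 67; e = 65.5 − 67 = -1.5
N=8: ŷ = -3 + 10·8 = 77; e = 76.5 − 77 = -0.5
N=9: ŷ = -3 + 10·9 = 87; e = 88.5 − 87 = 1.5
|e| > 1: N=3 (|e|=1.5), N=7 (|e|=1.5), N=9 (|e|=1.5) → 3

3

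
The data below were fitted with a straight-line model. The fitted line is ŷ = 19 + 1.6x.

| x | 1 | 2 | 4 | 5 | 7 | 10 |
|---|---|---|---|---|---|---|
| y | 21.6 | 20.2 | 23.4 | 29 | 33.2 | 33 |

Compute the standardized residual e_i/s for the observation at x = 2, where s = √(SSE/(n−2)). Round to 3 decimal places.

x=1: ŷ = 19 + 1.6·1 = 20.6; e = 21.6 − 20.6 = 1
x=2: ŷ = 19 + 1.6·2 = 22.2; e = 20.2 − 22.2 = -2
x=4: ŷ = 19 + 1.6·4 = 25.4; e = 23.4 − 25.4 = -2
x=5: ŷ = 19 + 1.6·5 = 27; e = 29 − 27 = 2
x=7: ŷ = 19 + 1.6·7 = 30.2; e = 33.2 − 30.2 = 3
x=10: ŷ = 19 + 1.6·10 = 35; e = 33 − 35 = -2
SSE = 1 + 4 + 4 + 4 + 9 + 4 = 26
s = √(26/4) = 2.54951
e/s = -2 / 2.54951 = -0.784

-0.784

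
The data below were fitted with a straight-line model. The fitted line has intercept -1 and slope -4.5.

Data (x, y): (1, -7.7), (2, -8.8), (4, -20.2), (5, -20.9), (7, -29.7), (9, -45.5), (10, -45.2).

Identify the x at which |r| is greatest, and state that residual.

x = 9, r = -4

x=1: ŷ = -1 − 4.5·1 = -5.5; r = -7.7 − (-5.5) = -2.2
x=2: ŷ = -1 − 4.5·2 = -10; r = -8.8 − (-10) = 1.2
x=4: ŷ = -1 − 4.5·4 = -19; r = -20.2 − (-19) = -1.2
x=5: ŷ = -1 − 4.5·5 = -23.5; r = -20.9 − (-23.5) = 2.6
x=7: ŷ = -1 − 4.5·7 = -32.5; r = -29.7 − (-32.5) = 2.8
x=9: ŷ = -1 − 4.5·9 = -41.5; r = -45.5 − (-41.5) = -4
x=10: ŷ = -1 − 4.5·10 = -46; r = -45.2 − (-46) = 0.8
Largest |r| is 4 at x = 9, residual -4.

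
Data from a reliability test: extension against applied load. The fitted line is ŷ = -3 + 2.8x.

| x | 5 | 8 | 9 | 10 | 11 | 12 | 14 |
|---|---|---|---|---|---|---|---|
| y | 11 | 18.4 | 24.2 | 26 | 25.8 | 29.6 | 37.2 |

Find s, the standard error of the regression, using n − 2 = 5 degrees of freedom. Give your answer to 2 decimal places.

x=5: ŷ = -3 + 2.8·5 = 11; r = 11 − 11 = 0
x=8: ŷ = -3 + 2.8·8 = 19.4; r = 18.4 − 19.4 = -1
x=9: ŷ = -3 + 2.8·9 = 22.2; r = 24.2 − 22.2 = 2
x=10: ŷ = -3 + 2.8·10 = 25; r = 26 − 25 = 1
x=11: ŷ = -3 + 2.8·11 = 27.8; r = 25.8 − 27.8 = -2
x=12: ŷ = -3 + 2.8·12 = 30.6; r = 29.6 − 30.6 = -1
x=14: ŷ = -3 + 2.8·14 = 36.2; r = 37.2 − 36.2 = 1
SSE = 0 + 1 + 4 + 1 + 4 + 1 + 1 = 12
s = √(12/5) = √2.4 ≈ 1.55

s = 1.55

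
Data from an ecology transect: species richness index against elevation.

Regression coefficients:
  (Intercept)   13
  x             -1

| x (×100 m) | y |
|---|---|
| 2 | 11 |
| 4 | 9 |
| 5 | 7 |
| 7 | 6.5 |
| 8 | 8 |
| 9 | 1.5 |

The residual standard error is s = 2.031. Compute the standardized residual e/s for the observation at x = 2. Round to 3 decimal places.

ŷ = 13 − 2 = 11
e = 11 − 11 = 0
e/s = 0 / 2.031 = 0.000

0.000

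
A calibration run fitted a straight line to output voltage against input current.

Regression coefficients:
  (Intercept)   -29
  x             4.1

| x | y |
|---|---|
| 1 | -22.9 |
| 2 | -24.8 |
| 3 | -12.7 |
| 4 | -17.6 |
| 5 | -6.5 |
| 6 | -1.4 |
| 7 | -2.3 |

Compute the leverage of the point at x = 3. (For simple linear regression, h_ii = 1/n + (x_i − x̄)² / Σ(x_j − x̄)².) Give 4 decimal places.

x̄ = (1 + 2 + 3 + 4 + 5 + 6 + 7)/7 = 4
Σ(x − x̄)² = 9 + 4 + 1 + 0 + 1 + 4 + 9 = 28
h = 1/7 + (-1)²/28 = 0.142857 + 0.0357143 = 0.1786

h = 0.1786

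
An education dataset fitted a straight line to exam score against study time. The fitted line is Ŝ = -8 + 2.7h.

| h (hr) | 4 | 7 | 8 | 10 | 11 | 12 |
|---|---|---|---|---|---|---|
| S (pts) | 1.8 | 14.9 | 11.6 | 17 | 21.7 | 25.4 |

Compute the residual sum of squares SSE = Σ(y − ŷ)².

SSE = 26

h=4: Ŝ = -8 + 2.7·4 = 2.8; e = 1.8 − 2.8 = -1
h=7: Ŝ = -8 + 2.7·7 = 10.9; e = 14.9 − 10.9 = 4
h=8: Ŝ = -8 + 2.7·8 = 13.6; e = 11.6 − 13.6 = -2
h=10: Ŝ = -8 + 2.7·10 = 19; e = 17 − 19 = -2
h=11: Ŝ = -8 + 2.7·11 = 21.7; e = 21.7 − 21.7 = 0
h=12: Ŝ = -8 + 2.7·12 = 24.4; e = 25.4 − 24.4 = 1
SSE = 1 + 16 + 4 + 4 + 0 + 1 = 26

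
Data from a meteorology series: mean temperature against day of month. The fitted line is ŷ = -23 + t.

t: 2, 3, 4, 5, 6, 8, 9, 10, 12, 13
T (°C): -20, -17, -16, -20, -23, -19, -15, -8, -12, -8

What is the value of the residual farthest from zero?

r = -6

t=2: ŷ = -23 + 2 = -21; r = -20 − (-21) = 1
t=3: ŷ = -23 + 3 = -20; r = -17 − (-20) = 3
t=4: ŷ = -23 + 4 = -19; r = -16 − (-19) = 3
t=5: ŷ = -23 + 5 = -18; r = -20 − (-18) = -2
t=6: ŷ = -23 + 6 = -17; r = -23 − (-17) = -6
t=8: ŷ = -23 + 8 = -15; r = -19 − (-15) = -4
t=9: ŷ = -23 + 9 = -14; r = -15 − (-14) = -1
t=10: ŷ = -23 + 10 = -13; r = -8 − (-13) = 5
t=12: ŷ = -23 + 12 = -11; r = -12 − (-11) = -1
t=13: ŷ = -23 + 13 = -10; r = -8 − (-10) = 2
Largest |r| is 6 at t = 6, residual -6.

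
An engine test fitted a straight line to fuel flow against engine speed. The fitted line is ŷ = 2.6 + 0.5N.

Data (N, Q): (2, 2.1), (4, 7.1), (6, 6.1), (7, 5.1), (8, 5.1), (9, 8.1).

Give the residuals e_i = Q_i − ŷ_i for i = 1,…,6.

N=2: ŷ = 2.6 + 0.5·2 = 3.6; e = 2.1 − 3.6 = -1.5
N=4: ŷ = 2.6 + 0.5·4 = 4.6; e = 7.1 − 4.6 = 2.5
N=6: ŷ = 2.6 + 0.5·6 = 5.6; e = 6.1 − 5.6 = 0.5
N=7: ŷ = 2.6 + 0.5·7 = 6.1; e = 5.1 − 6.1 = -1
N=8: ŷ = 2.6 + 0.5·8 = 6.6; e = 5.1 − 6.6 = -1.5
N=9: ŷ = 2.6 + 0.5·9 = 7.1; e = 8.1 − 7.1 = 1

-1.5, 2.5, 0.5, -1, -1.5, 1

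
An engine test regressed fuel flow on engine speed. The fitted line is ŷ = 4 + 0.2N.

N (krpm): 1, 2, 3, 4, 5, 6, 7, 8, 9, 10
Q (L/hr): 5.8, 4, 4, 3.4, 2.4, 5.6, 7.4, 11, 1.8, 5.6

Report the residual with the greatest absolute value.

r = 5.4

N=1: ŷ = 4 + 0.2·1 = 4.2; r = 5.8 − 4.2 = 1.6
N=2: ŷ = 4 + 0.2·2 = 4.4; r = 4 − 4.4 = -0.4
N=3: ŷ = 4 + 0.2·3 = 4.6; r = 4 − 4.6 = -0.6
N=4: ŷ = 4 + 0.2·4 = 4.8; r = 3.4 − 4.8 = -1.4
N=5: ŷ = 4 + 0.2·5 = 5; r = 2.4 − 5 = -2.6
N=6: ŷ = 4 + 0.2·6 = 5.2; r = 5.6 − 5.2 = 0.4
N=7: ŷ = 4 + 0.2·7 = 5.4; r = 7.4 − 5.4 = 2
N=8: ŷ = 4 + 0.2·8 = 5.6; r = 11 − 5.6 = 5.4
N=9: ŷ = 4 + 0.2·9 = 5.8; r = 1.8 − 5.8 = -4
N=10: ŷ = 4 + 0.2·10 = 6; r = 5.6 − 6 = -0.4
Largest |r| is 5.4 at N = 8, residual 5.4.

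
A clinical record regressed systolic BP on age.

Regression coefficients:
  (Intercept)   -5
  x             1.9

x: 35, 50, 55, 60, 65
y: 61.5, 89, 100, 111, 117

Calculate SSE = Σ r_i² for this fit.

x=35: ŷ = -5 + 1.9·35 = 61.5; r = 61.5 − 61.5 = 0
x=50: ŷ = -5 + 1.9·50 = 90; r = 89 − 90 = -1
x=55: ŷ = -5 + 1.9·55 = 99.5; r = 100 − 99.5 = 0.5
x=60: ŷ = -5 + 1.9·60 = 109; r = 111 − 109 = 2
x=65: ŷ = -5 + 1.9·65 = 118.5; r = 117 − 118.5 = -1.5
SSE = 0 + 1 + 0.25 + 4 + 2.25 = 7.5

SSE = 7.5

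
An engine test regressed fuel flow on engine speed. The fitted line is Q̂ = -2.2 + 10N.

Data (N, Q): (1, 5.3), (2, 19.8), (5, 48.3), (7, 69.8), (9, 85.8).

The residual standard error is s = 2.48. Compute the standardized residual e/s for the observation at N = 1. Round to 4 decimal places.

-1.0081

Q̂ = -2.2 + 10·1 = 7.8
e = 5.3 − 7.8 = -2.5
e/s = -2.5 / 2.48 = -1.0081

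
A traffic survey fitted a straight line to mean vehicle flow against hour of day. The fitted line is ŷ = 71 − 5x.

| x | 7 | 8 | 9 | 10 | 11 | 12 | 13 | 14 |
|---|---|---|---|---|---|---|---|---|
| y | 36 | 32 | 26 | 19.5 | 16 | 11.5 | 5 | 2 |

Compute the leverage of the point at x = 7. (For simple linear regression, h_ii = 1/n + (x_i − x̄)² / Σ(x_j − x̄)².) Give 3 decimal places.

x̄ = (7 + 8 + 9 + 10 + 11 + 12 + 13 + 14)/8 = 10.5
Σ(x − x̄)² = 12.25 + 6.25 + 2.25 + 0.25 + 0.25 + 2.25 + 6.25 + 12.25 = 42
h = 1/8 + (-3.5)²/42 = 0.125 + 0.291667 = 0.417

h = 0.417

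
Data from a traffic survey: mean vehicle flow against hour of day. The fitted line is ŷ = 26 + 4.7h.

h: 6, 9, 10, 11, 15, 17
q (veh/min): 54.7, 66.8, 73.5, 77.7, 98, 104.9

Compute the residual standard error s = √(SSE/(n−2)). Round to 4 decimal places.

s = 1.2247

h=6: ŷ = 26 + 4.7·6 = 54.2; e = 54.7 − 54.2 = 0.5
h=9: ŷ = 26 + 4.7·9 = 68.3; e = 66.8 − 68.3 = -1.5
h=10: ŷ = 26 + 4.7·10 = 73; e = 73.5 − 73 = 0.5
h=11: ŷ = 26 + 4.7·11 = 77.7; e = 77.7 − 77.7 = 0
h=15: ŷ = 26 + 4.7·15 = 96.5; e = 98 − 96.5 = 1.5
h=17: ŷ = 26 + 4.7·17 = 105.9; e = 104.9 − 105.9 = -1
SSE = 0.25 + 2.25 + 0.25 + 0 + 2.25 + 1 = 6
s = √(6/4) = √1.5 ≈ 1.2247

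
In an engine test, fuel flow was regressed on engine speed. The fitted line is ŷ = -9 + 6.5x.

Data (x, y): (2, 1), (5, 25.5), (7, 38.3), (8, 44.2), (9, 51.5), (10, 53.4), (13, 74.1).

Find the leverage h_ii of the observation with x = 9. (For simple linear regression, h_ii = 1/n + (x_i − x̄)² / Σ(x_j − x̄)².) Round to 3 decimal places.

h = 0.165

x̄ = (2 + 5 + 7 + 8 + 9 + 10 + 13)/7 = 7.71429
Σ(x − x̄)² = 32.6531 + 7.36735 + 0.510204 + 0.0816327 + 1.65306 + 5.22449 + 27.9388 = 75.4286
h = 1/7 + (1.28571)²/75.4286 = 0.142857 + 0.0219156 = 0.165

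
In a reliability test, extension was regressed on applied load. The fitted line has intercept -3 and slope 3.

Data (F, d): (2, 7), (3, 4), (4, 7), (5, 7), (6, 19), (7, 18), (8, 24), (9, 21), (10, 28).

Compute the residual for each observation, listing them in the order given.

F=2: d̂ = -3 + 3·2 = 3; r = 7 − 3 = 4
F=3: d̂ = -3 + 3·3 = 6; r = 4 − 6 = -2
F=4: d̂ = -3 + 3·4 = 9; r = 7 − 9 = -2
F=5: d̂ = -3 + 3·5 = 12; r = 7 − 12 = -5
F=6: d̂ = -3 + 3·6 = 15; r = 19 − 15 = 4
F=7: d̂ = -3 + 3·7 = 18; r = 18 − 18 = 0
F=8: d̂ = -3 + 3·8 = 21; r = 24 − 21 = 3
F=9: d̂ = -3 + 3·9 = 24; r = 21 − 24 = -3
F=10: d̂ = -3 + 3·10 = 27; r = 28 − 27 = 1

4, -2, -2, -5, 4, 0, 3, -3, 1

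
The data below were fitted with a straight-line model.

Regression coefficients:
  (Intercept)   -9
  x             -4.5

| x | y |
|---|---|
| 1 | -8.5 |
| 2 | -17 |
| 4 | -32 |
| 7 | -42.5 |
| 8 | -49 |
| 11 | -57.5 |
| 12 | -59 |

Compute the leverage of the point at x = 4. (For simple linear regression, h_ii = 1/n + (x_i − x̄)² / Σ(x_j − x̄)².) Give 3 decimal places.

x̄ = (1 + 2 + 4 + 7 + 8 + 11 + 12)/7 = 6.42857
Σ(x − x̄)² = 29.4694 + 19.6122 + 5.89796 + 0.326531 + 2.46939 + 20.898 + 31.0408 = 109.714
h = 1/7 + (-2.42857)²/109.714 = 0.142857 + 0.0537574 = 0.197

h = 0.197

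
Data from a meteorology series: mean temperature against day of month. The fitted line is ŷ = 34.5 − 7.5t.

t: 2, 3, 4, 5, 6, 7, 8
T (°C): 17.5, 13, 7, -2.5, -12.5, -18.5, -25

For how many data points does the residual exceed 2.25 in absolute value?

t=2: ŷ = 34.5 − 7.5·2 = 19.5; e = 17.5 − 19.5 = -2
t=3: ŷ = 34.5 − 7.5·3 = 12; e = 13 − 12 = 1
t=4: ŷ = 34.5 − 7.5·4 = 4.5; e = 7 − 4.5 = 2.5
t=5: ŷ = 34.5 − 7.5·5 = -3; e = -2.5 − (-3) = 0.5
t=6: ŷ = 34.5 − 7.5·6 = -10.5; e = -12.5 − (-10.5) = -2
t=7: ŷ = 34.5 − 7.5·7 = -18; e = -18.5 − (-18) = -0.5
t=8: ŷ = 34.5 − 7.5·8 = -25.5; e = -25 − (-25.5) = 0.5
|e| > 2.25: t=4 (|e|=2.5) → 1

1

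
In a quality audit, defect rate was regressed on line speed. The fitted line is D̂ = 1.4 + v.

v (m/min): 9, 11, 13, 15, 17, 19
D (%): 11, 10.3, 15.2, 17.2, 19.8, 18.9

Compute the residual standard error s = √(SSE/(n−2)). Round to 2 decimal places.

v=9: D̂ = 1.4 + 9 = 10.4; r = 11 − 10.4 = 0.6
v=11: D̂ = 1.4 + 11 = 12.4; r = 10.3 − 12.4 = -2.1
v=13: D̂ = 1.4 + 13 = 14.4; r = 15.2 − 14.4 = 0.8
v=15: D̂ = 1.4 + 15 = 16.4; r = 17.2 − 16.4 = 0.8
v=17: D̂ = 1.4 + 17 = 18.4; r = 19.8 − 18.4 = 1.4
v=19: D̂ = 1.4 + 19 = 20.4; r = 18.9 − 20.4 = -1.5
SSE = 0.36 + 4.41 + 0.64 + 0.64 + 1.96 + 2.25 = 10.26
s = √(10.26/4) = √2.565 ≈ 1.60

s = 1.60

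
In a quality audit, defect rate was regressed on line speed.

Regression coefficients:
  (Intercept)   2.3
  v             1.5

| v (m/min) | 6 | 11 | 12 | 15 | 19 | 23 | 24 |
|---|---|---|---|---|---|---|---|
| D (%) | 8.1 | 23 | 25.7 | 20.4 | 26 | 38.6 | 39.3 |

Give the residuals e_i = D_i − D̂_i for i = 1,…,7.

-3.2, 4.2, 5.4, -4.4, -4.8, 1.8, 1

v=6: D̂ = 2.3 + 1.5·6 = 11.3; e = 8.1 − 11.3 = -3.2
v=11: D̂ = 2.3 + 1.5·11 = 18.8; e = 23 − 18.8 = 4.2
v=12: D̂ = 2.3 + 1.5·12 = 20.3; e = 25.7 − 20.3 = 5.4
v=15: D̂ = 2.3 + 1.5·15 = 24.8; e = 20.4 − 24.8 = -4.4
v=19: D̂ = 2.3 + 1.5·19 = 30.8; e = 26 − 30.8 = -4.8
v=23: D̂ = 2.3 + 1.5·23 = 36.8; e = 38.6 − 36.8 = 1.8
v=24: D̂ = 2.3 + 1.5·24 = 38.3; e = 39.3 − 38.3 = 1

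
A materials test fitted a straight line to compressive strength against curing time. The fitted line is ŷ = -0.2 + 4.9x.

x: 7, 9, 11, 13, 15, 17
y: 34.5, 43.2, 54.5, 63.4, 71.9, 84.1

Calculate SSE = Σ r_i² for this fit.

SSE = 4.26

x=7: ŷ = -0.2 + 4.9·7 = 34.1; r = 34.5 − 34.1 = 0.4
x=9: ŷ = -0.2 + 4.9·9 = 43.9; r = 43.2 − 43.9 = -0.7
x=11: ŷ = -0.2 + 4.9·11 = 53.7; r = 54.5 − 53.7 = 0.8
x=13: ŷ = -0.2 + 4.9·13 = 63.5; r = 63.4 − 63.5 = -0.1
x=15: ŷ = -0.2 + 4.9·15 = 73.3; r = 71.9 − 73.3 = -1.4
x=17: ŷ = -0.2 + 4.9·17 = 83.1; r = 84.1 − 83.1 = 1
SSE = 0.16 + 0.49 + 0.64 + 0.01 + 1.96 + 1 = 4.26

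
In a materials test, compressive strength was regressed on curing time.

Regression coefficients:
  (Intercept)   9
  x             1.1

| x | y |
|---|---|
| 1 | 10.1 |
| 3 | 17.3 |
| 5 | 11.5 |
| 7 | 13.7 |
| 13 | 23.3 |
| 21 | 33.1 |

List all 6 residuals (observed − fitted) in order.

x=1: ŷ = 9 + 1.1·1 = 10.1; e = 10.1 − 10.1 = 0
x=3: ŷ = 9 + 1.1·3 = 12.3; e = 17.3 − 12.3 = 5
x=5: ŷ = 9 + 1.1·5 = 14.5; e = 11.5 − 14.5 = -3
x=7: ŷ = 9 + 1.1·7 = 16.7; e = 13.7 − 16.7 = -3
x=13: ŷ = 9 + 1.1·13 = 23.3; e = 23.3 − 23.3 = 0
x=21: ŷ = 9 + 1.1·21 = 32.1; e = 33.1 − 32.1 = 1

0, 5, -3, -3, 0, 1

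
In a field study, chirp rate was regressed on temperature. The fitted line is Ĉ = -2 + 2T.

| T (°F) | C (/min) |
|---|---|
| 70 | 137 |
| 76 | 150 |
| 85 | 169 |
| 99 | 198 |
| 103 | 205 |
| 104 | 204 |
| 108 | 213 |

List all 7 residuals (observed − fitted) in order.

-1, 0, 1, 2, 1, -2, -1

T=70: Ĉ = -2 + 2·70 = 138; e = 137 − 138 = -1
T=76: Ĉ = -2 + 2·76 = 150; e = 150 − 150 = 0
T=85: Ĉ = -2 + 2·85 = 168; e = 169 − 168 = 1
T=99: Ĉ = -2 + 2·99 = 196; e = 198 − 196 = 2
T=103: Ĉ = -2 + 2·103 = 204; e = 205 − 204 = 1
T=104: Ĉ = -2 + 2·104 = 206; e = 204 − 206 = -2
T=108: Ĉ = -2 + 2·108 = 214; e = 213 − 214 = -1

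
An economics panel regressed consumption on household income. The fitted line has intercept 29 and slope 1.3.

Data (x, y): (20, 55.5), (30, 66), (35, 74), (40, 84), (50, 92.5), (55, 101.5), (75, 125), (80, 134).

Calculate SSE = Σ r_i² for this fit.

SSE = 20

x=20: ŷ = 29 + 1.3·20 = 55; r = 55.5 − 55 = 0.5
x=30: ŷ = 29 + 1.3·30 = 68; r = 66 − 68 = -2
x=35: ŷ = 29 + 1.3·35 = 74.5; r = 74 − 74.5 = -0.5
x=40: ŷ = 29 + 1.3·40 = 81; r = 84 − 81 = 3
x=50: ŷ = 29 + 1.3·50 = 94; r = 92.5 − 94 = -1.5
x=55: ŷ = 29 + 1.3·55 = 100.5; r = 101.5 − 100.5 = 1
x=75: ŷ = 29 + 1.3·75 = 126.5; r = 125 − 126.5 = -1.5
x=80: ŷ = 29 + 1.3·80 = 133; r = 134 − 133 = 1
SSE = 0.25 + 4 + 0.25 + 9 + 2.25 + 1 + 2.25 + 1 = 20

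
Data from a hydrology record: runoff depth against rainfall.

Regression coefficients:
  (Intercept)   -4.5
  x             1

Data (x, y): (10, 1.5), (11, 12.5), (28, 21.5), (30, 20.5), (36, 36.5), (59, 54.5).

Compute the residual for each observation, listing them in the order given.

x=10: ŷ = -4.5 + 10 = 5.5; e = 1.5 − 5.5 = -4
x=11: ŷ = -4.5 + 11 = 6.5; e = 12.5 − 6.5 = 6
x=28: ŷ = -4.5 + 28 = 23.5; e = 21.5 − 23.5 = -2
x=30: ŷ = -4.5 + 30 = 25.5; e = 20.5 − 25.5 = -5
x=36: ŷ = -4.5 + 36 = 31.5; e = 36.5 − 31.5 = 5
x=59: ŷ = -4.5 + 59 = 54.5; e = 54.5 − 54.5 = 0

-4, 6, -2, -5, 5, 0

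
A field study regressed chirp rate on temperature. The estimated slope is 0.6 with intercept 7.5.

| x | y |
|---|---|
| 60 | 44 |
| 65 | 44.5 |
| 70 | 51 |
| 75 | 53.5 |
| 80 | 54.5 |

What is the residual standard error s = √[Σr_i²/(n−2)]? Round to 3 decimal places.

x=60: ŷ = 7.5 + 0.6·60 = 43.5; r = 44 − 43.5 = 0.5
x=65: ŷ = 7.5 + 0.6·65 = 46.5; r = 44.5 − 46.5 = -2
x=70: ŷ = 7.5 + 0.6·70 = 49.5; r = 51 − 49.5 = 1.5
x=75: ŷ = 7.5 + 0.6·75 = 52.5; r = 53.5 − 52.5 = 1
x=80: ŷ = 7.5 + 0.6·80 = 55.5; r = 54.5 − 55.5 = -1
SSE = 0.25 + 4 + 2.25 + 1 + 1 = 8.5
s = √(8.5/3) = √2.83333 ≈ 1.683

s = 1.683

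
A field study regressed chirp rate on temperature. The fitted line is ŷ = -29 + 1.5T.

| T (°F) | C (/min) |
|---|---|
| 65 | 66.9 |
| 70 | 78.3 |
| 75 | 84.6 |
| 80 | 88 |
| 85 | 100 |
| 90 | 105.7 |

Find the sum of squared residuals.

SSE = 20.4

T=65: ŷ = -29 + 1.5·65 = 68.5; e = 66.9 − 68.5 = -1.6
T=70: ŷ = -29 + 1.5·70 = 76; e = 78.3 − 76 = 2.3
T=75: ŷ = -29 + 1.5·75 = 83.5; e = 84.6 − 83.5 = 1.1
T=80: ŷ = -29 + 1.5·80 = 91; e = 88 − 91 = -3
T=85: ŷ = -29 + 1.5·85 = 98.5; e = 100 − 98.5 = 1.5
T=90: ŷ = -29 + 1.5·90 = 106; e = 105.7 − 106 = -0.3
SSE = 2.56 + 5.29 + 1.21 + 9 + 2.25 + 0.09 = 20.4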